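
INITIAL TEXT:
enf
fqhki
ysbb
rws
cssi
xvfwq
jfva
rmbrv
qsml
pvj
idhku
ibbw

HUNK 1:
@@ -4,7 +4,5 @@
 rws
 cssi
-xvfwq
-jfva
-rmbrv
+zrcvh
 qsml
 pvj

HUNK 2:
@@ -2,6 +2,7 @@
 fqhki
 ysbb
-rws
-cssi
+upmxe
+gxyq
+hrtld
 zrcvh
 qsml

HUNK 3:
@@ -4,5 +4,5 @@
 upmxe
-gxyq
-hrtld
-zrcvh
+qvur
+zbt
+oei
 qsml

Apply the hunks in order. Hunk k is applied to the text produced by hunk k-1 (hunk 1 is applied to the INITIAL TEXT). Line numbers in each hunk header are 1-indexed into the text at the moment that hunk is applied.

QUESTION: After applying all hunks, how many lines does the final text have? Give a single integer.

Hunk 1: at line 4 remove [xvfwq,jfva,rmbrv] add [zrcvh] -> 10 lines: enf fqhki ysbb rws cssi zrcvh qsml pvj idhku ibbw
Hunk 2: at line 2 remove [rws,cssi] add [upmxe,gxyq,hrtld] -> 11 lines: enf fqhki ysbb upmxe gxyq hrtld zrcvh qsml pvj idhku ibbw
Hunk 3: at line 4 remove [gxyq,hrtld,zrcvh] add [qvur,zbt,oei] -> 11 lines: enf fqhki ysbb upmxe qvur zbt oei qsml pvj idhku ibbw
Final line count: 11

Answer: 11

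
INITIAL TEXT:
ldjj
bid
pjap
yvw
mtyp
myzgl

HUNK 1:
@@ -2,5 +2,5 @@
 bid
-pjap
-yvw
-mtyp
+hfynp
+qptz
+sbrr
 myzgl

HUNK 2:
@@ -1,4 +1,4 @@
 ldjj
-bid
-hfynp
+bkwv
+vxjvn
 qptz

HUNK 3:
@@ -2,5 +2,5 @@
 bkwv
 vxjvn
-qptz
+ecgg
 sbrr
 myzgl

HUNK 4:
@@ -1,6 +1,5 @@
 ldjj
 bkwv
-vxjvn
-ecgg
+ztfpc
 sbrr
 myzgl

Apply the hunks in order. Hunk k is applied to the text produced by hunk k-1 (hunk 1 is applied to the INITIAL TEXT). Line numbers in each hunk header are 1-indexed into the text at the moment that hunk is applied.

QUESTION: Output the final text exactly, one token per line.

Answer: ldjj
bkwv
ztfpc
sbrr
myzgl

Derivation:
Hunk 1: at line 2 remove [pjap,yvw,mtyp] add [hfynp,qptz,sbrr] -> 6 lines: ldjj bid hfynp qptz sbrr myzgl
Hunk 2: at line 1 remove [bid,hfynp] add [bkwv,vxjvn] -> 6 lines: ldjj bkwv vxjvn qptz sbrr myzgl
Hunk 3: at line 2 remove [qptz] add [ecgg] -> 6 lines: ldjj bkwv vxjvn ecgg sbrr myzgl
Hunk 4: at line 1 remove [vxjvn,ecgg] add [ztfpc] -> 5 lines: ldjj bkwv ztfpc sbrr myzgl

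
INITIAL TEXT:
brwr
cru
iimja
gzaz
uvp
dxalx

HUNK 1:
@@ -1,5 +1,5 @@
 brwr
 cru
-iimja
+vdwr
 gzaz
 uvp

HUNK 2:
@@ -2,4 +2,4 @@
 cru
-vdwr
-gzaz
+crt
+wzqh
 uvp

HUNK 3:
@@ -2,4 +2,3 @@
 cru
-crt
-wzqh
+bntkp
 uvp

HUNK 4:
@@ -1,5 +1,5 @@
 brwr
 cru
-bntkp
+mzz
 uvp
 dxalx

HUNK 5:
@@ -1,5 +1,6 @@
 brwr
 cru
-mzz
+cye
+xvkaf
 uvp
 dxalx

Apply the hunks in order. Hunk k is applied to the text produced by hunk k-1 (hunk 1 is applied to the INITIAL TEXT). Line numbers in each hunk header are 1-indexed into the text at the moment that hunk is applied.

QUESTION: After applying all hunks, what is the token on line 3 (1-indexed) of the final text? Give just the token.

Answer: cye

Derivation:
Hunk 1: at line 1 remove [iimja] add [vdwr] -> 6 lines: brwr cru vdwr gzaz uvp dxalx
Hunk 2: at line 2 remove [vdwr,gzaz] add [crt,wzqh] -> 6 lines: brwr cru crt wzqh uvp dxalx
Hunk 3: at line 2 remove [crt,wzqh] add [bntkp] -> 5 lines: brwr cru bntkp uvp dxalx
Hunk 4: at line 1 remove [bntkp] add [mzz] -> 5 lines: brwr cru mzz uvp dxalx
Hunk 5: at line 1 remove [mzz] add [cye,xvkaf] -> 6 lines: brwr cru cye xvkaf uvp dxalx
Final line 3: cye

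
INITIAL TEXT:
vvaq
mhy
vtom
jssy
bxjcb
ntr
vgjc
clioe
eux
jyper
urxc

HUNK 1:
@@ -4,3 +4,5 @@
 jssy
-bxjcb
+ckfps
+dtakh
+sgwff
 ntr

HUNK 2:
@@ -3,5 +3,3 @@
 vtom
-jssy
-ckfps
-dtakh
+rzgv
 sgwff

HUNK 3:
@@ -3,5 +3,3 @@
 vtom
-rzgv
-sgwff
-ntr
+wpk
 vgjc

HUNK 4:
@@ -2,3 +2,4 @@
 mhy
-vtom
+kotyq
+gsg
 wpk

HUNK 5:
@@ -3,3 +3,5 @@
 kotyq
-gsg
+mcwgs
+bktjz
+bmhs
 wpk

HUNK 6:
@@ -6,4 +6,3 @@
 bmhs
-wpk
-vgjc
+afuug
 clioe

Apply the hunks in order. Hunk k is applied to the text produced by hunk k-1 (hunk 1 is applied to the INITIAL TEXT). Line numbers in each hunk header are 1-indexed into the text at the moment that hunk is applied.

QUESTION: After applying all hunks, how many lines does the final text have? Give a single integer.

Hunk 1: at line 4 remove [bxjcb] add [ckfps,dtakh,sgwff] -> 13 lines: vvaq mhy vtom jssy ckfps dtakh sgwff ntr vgjc clioe eux jyper urxc
Hunk 2: at line 3 remove [jssy,ckfps,dtakh] add [rzgv] -> 11 lines: vvaq mhy vtom rzgv sgwff ntr vgjc clioe eux jyper urxc
Hunk 3: at line 3 remove [rzgv,sgwff,ntr] add [wpk] -> 9 lines: vvaq mhy vtom wpk vgjc clioe eux jyper urxc
Hunk 4: at line 2 remove [vtom] add [kotyq,gsg] -> 10 lines: vvaq mhy kotyq gsg wpk vgjc clioe eux jyper urxc
Hunk 5: at line 3 remove [gsg] add [mcwgs,bktjz,bmhs] -> 12 lines: vvaq mhy kotyq mcwgs bktjz bmhs wpk vgjc clioe eux jyper urxc
Hunk 6: at line 6 remove [wpk,vgjc] add [afuug] -> 11 lines: vvaq mhy kotyq mcwgs bktjz bmhs afuug clioe eux jyper urxc
Final line count: 11

Answer: 11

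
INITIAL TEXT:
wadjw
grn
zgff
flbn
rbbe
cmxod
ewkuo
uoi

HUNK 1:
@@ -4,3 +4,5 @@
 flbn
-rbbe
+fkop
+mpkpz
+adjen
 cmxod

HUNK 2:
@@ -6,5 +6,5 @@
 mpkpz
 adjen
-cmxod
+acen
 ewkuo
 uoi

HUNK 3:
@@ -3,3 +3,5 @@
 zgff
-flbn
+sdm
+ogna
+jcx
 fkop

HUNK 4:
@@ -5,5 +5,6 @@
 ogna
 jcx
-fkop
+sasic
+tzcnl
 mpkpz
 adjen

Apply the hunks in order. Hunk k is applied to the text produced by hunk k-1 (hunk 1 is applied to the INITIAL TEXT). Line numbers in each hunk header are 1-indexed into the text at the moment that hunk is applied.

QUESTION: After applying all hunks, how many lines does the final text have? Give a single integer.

Answer: 13

Derivation:
Hunk 1: at line 4 remove [rbbe] add [fkop,mpkpz,adjen] -> 10 lines: wadjw grn zgff flbn fkop mpkpz adjen cmxod ewkuo uoi
Hunk 2: at line 6 remove [cmxod] add [acen] -> 10 lines: wadjw grn zgff flbn fkop mpkpz adjen acen ewkuo uoi
Hunk 3: at line 3 remove [flbn] add [sdm,ogna,jcx] -> 12 lines: wadjw grn zgff sdm ogna jcx fkop mpkpz adjen acen ewkuo uoi
Hunk 4: at line 5 remove [fkop] add [sasic,tzcnl] -> 13 lines: wadjw grn zgff sdm ogna jcx sasic tzcnl mpkpz adjen acen ewkuo uoi
Final line count: 13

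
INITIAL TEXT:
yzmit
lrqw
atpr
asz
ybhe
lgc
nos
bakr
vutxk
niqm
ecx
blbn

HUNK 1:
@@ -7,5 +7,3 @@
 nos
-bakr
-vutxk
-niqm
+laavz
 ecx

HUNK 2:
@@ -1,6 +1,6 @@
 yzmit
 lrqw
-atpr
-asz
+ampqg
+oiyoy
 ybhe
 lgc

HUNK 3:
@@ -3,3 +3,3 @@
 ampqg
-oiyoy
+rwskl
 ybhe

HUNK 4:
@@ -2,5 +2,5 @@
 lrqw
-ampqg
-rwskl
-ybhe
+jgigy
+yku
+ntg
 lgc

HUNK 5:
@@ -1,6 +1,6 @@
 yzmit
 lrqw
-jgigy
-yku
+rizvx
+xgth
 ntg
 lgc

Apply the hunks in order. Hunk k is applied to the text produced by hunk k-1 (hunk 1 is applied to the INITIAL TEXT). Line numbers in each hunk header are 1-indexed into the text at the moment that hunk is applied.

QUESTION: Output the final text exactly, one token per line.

Hunk 1: at line 7 remove [bakr,vutxk,niqm] add [laavz] -> 10 lines: yzmit lrqw atpr asz ybhe lgc nos laavz ecx blbn
Hunk 2: at line 1 remove [atpr,asz] add [ampqg,oiyoy] -> 10 lines: yzmit lrqw ampqg oiyoy ybhe lgc nos laavz ecx blbn
Hunk 3: at line 3 remove [oiyoy] add [rwskl] -> 10 lines: yzmit lrqw ampqg rwskl ybhe lgc nos laavz ecx blbn
Hunk 4: at line 2 remove [ampqg,rwskl,ybhe] add [jgigy,yku,ntg] -> 10 lines: yzmit lrqw jgigy yku ntg lgc nos laavz ecx blbn
Hunk 5: at line 1 remove [jgigy,yku] add [rizvx,xgth] -> 10 lines: yzmit lrqw rizvx xgth ntg lgc nos laavz ecx blbn

Answer: yzmit
lrqw
rizvx
xgth
ntg
lgc
nos
laavz
ecx
blbn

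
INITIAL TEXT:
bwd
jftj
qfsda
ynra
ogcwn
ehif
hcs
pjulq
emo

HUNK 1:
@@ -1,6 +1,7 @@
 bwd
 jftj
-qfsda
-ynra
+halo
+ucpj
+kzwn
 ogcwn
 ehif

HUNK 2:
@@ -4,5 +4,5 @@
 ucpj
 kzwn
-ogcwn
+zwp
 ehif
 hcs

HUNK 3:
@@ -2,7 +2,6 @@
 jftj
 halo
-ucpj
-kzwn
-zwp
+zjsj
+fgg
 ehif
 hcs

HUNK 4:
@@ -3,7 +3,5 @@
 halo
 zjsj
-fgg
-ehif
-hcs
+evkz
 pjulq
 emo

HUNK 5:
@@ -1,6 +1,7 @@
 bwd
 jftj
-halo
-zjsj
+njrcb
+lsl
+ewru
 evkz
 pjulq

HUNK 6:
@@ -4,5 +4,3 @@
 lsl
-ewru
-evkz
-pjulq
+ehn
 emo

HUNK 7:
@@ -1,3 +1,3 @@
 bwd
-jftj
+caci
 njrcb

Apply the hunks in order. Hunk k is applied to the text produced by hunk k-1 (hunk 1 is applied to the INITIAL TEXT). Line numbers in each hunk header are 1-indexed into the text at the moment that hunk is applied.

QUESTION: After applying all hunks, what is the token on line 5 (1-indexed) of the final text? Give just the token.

Hunk 1: at line 1 remove [qfsda,ynra] add [halo,ucpj,kzwn] -> 10 lines: bwd jftj halo ucpj kzwn ogcwn ehif hcs pjulq emo
Hunk 2: at line 4 remove [ogcwn] add [zwp] -> 10 lines: bwd jftj halo ucpj kzwn zwp ehif hcs pjulq emo
Hunk 3: at line 2 remove [ucpj,kzwn,zwp] add [zjsj,fgg] -> 9 lines: bwd jftj halo zjsj fgg ehif hcs pjulq emo
Hunk 4: at line 3 remove [fgg,ehif,hcs] add [evkz] -> 7 lines: bwd jftj halo zjsj evkz pjulq emo
Hunk 5: at line 1 remove [halo,zjsj] add [njrcb,lsl,ewru] -> 8 lines: bwd jftj njrcb lsl ewru evkz pjulq emo
Hunk 6: at line 4 remove [ewru,evkz,pjulq] add [ehn] -> 6 lines: bwd jftj njrcb lsl ehn emo
Hunk 7: at line 1 remove [jftj] add [caci] -> 6 lines: bwd caci njrcb lsl ehn emo
Final line 5: ehn

Answer: ehn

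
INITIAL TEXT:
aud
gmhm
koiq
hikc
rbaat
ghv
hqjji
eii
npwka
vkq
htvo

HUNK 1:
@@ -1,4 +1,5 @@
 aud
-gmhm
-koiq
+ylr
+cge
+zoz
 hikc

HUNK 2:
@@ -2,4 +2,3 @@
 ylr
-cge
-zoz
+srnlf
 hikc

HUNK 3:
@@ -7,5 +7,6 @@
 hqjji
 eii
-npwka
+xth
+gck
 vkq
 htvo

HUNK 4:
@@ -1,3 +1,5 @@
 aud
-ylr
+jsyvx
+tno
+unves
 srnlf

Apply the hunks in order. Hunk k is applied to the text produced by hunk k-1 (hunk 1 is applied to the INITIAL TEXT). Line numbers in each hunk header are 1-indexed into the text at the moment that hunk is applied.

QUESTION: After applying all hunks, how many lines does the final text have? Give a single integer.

Hunk 1: at line 1 remove [gmhm,koiq] add [ylr,cge,zoz] -> 12 lines: aud ylr cge zoz hikc rbaat ghv hqjji eii npwka vkq htvo
Hunk 2: at line 2 remove [cge,zoz] add [srnlf] -> 11 lines: aud ylr srnlf hikc rbaat ghv hqjji eii npwka vkq htvo
Hunk 3: at line 7 remove [npwka] add [xth,gck] -> 12 lines: aud ylr srnlf hikc rbaat ghv hqjji eii xth gck vkq htvo
Hunk 4: at line 1 remove [ylr] add [jsyvx,tno,unves] -> 14 lines: aud jsyvx tno unves srnlf hikc rbaat ghv hqjji eii xth gck vkq htvo
Final line count: 14

Answer: 14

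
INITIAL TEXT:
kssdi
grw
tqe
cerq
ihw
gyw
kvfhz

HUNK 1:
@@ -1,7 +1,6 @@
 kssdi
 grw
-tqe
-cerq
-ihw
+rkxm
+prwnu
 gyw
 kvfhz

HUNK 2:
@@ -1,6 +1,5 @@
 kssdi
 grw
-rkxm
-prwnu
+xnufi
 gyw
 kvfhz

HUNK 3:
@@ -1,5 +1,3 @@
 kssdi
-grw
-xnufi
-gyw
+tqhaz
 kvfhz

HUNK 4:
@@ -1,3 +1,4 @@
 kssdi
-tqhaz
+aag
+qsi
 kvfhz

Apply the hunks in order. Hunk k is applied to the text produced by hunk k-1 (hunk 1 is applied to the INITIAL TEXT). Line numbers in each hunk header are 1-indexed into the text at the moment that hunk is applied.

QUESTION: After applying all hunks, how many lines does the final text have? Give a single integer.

Hunk 1: at line 1 remove [tqe,cerq,ihw] add [rkxm,prwnu] -> 6 lines: kssdi grw rkxm prwnu gyw kvfhz
Hunk 2: at line 1 remove [rkxm,prwnu] add [xnufi] -> 5 lines: kssdi grw xnufi gyw kvfhz
Hunk 3: at line 1 remove [grw,xnufi,gyw] add [tqhaz] -> 3 lines: kssdi tqhaz kvfhz
Hunk 4: at line 1 remove [tqhaz] add [aag,qsi] -> 4 lines: kssdi aag qsi kvfhz
Final line count: 4

Answer: 4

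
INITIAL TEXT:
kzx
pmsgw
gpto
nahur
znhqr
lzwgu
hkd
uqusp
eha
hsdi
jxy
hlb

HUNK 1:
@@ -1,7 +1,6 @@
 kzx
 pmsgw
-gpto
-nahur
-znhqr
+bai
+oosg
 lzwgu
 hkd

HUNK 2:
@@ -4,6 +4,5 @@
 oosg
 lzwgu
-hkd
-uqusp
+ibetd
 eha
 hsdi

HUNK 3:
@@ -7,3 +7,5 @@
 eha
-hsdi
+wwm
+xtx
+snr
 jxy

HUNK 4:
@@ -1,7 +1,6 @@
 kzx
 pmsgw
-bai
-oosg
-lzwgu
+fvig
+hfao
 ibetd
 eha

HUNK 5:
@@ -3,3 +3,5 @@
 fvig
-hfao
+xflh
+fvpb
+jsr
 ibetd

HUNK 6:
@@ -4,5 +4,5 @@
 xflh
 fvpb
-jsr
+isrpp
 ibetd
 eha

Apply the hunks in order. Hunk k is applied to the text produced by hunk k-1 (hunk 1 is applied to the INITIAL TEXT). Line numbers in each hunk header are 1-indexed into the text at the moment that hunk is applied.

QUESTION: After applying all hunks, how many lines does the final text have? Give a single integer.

Answer: 13

Derivation:
Hunk 1: at line 1 remove [gpto,nahur,znhqr] add [bai,oosg] -> 11 lines: kzx pmsgw bai oosg lzwgu hkd uqusp eha hsdi jxy hlb
Hunk 2: at line 4 remove [hkd,uqusp] add [ibetd] -> 10 lines: kzx pmsgw bai oosg lzwgu ibetd eha hsdi jxy hlb
Hunk 3: at line 7 remove [hsdi] add [wwm,xtx,snr] -> 12 lines: kzx pmsgw bai oosg lzwgu ibetd eha wwm xtx snr jxy hlb
Hunk 4: at line 1 remove [bai,oosg,lzwgu] add [fvig,hfao] -> 11 lines: kzx pmsgw fvig hfao ibetd eha wwm xtx snr jxy hlb
Hunk 5: at line 3 remove [hfao] add [xflh,fvpb,jsr] -> 13 lines: kzx pmsgw fvig xflh fvpb jsr ibetd eha wwm xtx snr jxy hlb
Hunk 6: at line 4 remove [jsr] add [isrpp] -> 13 lines: kzx pmsgw fvig xflh fvpb isrpp ibetd eha wwm xtx snr jxy hlb
Final line count: 13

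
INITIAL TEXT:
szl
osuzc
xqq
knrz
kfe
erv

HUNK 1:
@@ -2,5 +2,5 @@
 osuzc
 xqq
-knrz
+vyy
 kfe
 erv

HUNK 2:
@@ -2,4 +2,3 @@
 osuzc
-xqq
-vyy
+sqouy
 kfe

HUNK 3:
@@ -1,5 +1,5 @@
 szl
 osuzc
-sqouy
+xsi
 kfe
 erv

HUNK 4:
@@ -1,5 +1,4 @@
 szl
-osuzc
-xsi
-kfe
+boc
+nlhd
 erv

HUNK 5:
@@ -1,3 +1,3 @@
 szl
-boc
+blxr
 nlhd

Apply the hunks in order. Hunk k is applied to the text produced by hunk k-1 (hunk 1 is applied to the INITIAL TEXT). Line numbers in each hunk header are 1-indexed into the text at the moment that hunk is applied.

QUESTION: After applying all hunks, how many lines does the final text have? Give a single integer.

Hunk 1: at line 2 remove [knrz] add [vyy] -> 6 lines: szl osuzc xqq vyy kfe erv
Hunk 2: at line 2 remove [xqq,vyy] add [sqouy] -> 5 lines: szl osuzc sqouy kfe erv
Hunk 3: at line 1 remove [sqouy] add [xsi] -> 5 lines: szl osuzc xsi kfe erv
Hunk 4: at line 1 remove [osuzc,xsi,kfe] add [boc,nlhd] -> 4 lines: szl boc nlhd erv
Hunk 5: at line 1 remove [boc] add [blxr] -> 4 lines: szl blxr nlhd erv
Final line count: 4

Answer: 4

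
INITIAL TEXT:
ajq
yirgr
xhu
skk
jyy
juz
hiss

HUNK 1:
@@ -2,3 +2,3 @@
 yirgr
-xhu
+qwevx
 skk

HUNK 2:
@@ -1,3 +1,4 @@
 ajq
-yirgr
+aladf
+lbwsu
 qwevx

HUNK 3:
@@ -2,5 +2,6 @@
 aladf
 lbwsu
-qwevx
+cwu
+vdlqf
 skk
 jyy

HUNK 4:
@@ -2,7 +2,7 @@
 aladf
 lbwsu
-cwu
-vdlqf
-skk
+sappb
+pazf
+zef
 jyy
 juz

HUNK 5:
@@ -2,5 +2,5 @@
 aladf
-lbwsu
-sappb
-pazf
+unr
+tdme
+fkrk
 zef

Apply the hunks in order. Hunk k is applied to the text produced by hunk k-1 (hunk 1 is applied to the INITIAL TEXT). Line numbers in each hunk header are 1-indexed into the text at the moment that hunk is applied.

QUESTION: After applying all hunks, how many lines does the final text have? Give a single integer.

Answer: 9

Derivation:
Hunk 1: at line 2 remove [xhu] add [qwevx] -> 7 lines: ajq yirgr qwevx skk jyy juz hiss
Hunk 2: at line 1 remove [yirgr] add [aladf,lbwsu] -> 8 lines: ajq aladf lbwsu qwevx skk jyy juz hiss
Hunk 3: at line 2 remove [qwevx] add [cwu,vdlqf] -> 9 lines: ajq aladf lbwsu cwu vdlqf skk jyy juz hiss
Hunk 4: at line 2 remove [cwu,vdlqf,skk] add [sappb,pazf,zef] -> 9 lines: ajq aladf lbwsu sappb pazf zef jyy juz hiss
Hunk 5: at line 2 remove [lbwsu,sappb,pazf] add [unr,tdme,fkrk] -> 9 lines: ajq aladf unr tdme fkrk zef jyy juz hiss
Final line count: 9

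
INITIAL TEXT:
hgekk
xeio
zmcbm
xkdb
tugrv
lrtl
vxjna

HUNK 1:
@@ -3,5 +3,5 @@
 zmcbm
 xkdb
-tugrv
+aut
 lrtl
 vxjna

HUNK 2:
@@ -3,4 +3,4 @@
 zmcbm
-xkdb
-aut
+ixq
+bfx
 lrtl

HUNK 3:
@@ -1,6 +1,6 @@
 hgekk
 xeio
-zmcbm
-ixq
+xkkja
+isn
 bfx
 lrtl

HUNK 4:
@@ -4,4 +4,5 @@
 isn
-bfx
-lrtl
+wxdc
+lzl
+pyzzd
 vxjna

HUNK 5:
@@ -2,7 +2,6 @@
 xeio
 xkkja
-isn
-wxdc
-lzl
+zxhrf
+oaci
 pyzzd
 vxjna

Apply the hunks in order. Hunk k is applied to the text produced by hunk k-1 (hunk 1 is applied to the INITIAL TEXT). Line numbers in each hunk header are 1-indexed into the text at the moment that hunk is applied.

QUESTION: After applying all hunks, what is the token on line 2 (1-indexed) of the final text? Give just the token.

Hunk 1: at line 3 remove [tugrv] add [aut] -> 7 lines: hgekk xeio zmcbm xkdb aut lrtl vxjna
Hunk 2: at line 3 remove [xkdb,aut] add [ixq,bfx] -> 7 lines: hgekk xeio zmcbm ixq bfx lrtl vxjna
Hunk 3: at line 1 remove [zmcbm,ixq] add [xkkja,isn] -> 7 lines: hgekk xeio xkkja isn bfx lrtl vxjna
Hunk 4: at line 4 remove [bfx,lrtl] add [wxdc,lzl,pyzzd] -> 8 lines: hgekk xeio xkkja isn wxdc lzl pyzzd vxjna
Hunk 5: at line 2 remove [isn,wxdc,lzl] add [zxhrf,oaci] -> 7 lines: hgekk xeio xkkja zxhrf oaci pyzzd vxjna
Final line 2: xeio

Answer: xeio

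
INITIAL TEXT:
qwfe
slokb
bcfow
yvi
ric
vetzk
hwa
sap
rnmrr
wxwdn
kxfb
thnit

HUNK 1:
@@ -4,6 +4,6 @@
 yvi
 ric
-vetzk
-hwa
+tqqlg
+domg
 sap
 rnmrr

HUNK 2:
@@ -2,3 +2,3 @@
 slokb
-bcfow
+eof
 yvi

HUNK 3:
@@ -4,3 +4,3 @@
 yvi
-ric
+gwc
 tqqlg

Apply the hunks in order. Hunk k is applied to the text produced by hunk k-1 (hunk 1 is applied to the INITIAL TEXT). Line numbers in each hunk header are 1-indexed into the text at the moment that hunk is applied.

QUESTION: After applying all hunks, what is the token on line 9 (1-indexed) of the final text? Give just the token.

Hunk 1: at line 4 remove [vetzk,hwa] add [tqqlg,domg] -> 12 lines: qwfe slokb bcfow yvi ric tqqlg domg sap rnmrr wxwdn kxfb thnit
Hunk 2: at line 2 remove [bcfow] add [eof] -> 12 lines: qwfe slokb eof yvi ric tqqlg domg sap rnmrr wxwdn kxfb thnit
Hunk 3: at line 4 remove [ric] add [gwc] -> 12 lines: qwfe slokb eof yvi gwc tqqlg domg sap rnmrr wxwdn kxfb thnit
Final line 9: rnmrr

Answer: rnmrr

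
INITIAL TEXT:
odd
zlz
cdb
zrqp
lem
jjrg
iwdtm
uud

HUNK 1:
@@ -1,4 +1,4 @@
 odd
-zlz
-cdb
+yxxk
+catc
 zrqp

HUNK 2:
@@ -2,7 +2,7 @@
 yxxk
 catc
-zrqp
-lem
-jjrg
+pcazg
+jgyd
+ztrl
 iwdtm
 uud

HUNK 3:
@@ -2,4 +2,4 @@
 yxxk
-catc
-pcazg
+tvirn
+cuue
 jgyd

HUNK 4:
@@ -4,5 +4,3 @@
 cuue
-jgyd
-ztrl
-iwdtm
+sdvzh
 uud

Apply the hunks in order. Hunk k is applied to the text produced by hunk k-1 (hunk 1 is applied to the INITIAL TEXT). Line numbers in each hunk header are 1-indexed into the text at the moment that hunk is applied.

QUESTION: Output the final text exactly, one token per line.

Hunk 1: at line 1 remove [zlz,cdb] add [yxxk,catc] -> 8 lines: odd yxxk catc zrqp lem jjrg iwdtm uud
Hunk 2: at line 2 remove [zrqp,lem,jjrg] add [pcazg,jgyd,ztrl] -> 8 lines: odd yxxk catc pcazg jgyd ztrl iwdtm uud
Hunk 3: at line 2 remove [catc,pcazg] add [tvirn,cuue] -> 8 lines: odd yxxk tvirn cuue jgyd ztrl iwdtm uud
Hunk 4: at line 4 remove [jgyd,ztrl,iwdtm] add [sdvzh] -> 6 lines: odd yxxk tvirn cuue sdvzh uud

Answer: odd
yxxk
tvirn
cuue
sdvzh
uud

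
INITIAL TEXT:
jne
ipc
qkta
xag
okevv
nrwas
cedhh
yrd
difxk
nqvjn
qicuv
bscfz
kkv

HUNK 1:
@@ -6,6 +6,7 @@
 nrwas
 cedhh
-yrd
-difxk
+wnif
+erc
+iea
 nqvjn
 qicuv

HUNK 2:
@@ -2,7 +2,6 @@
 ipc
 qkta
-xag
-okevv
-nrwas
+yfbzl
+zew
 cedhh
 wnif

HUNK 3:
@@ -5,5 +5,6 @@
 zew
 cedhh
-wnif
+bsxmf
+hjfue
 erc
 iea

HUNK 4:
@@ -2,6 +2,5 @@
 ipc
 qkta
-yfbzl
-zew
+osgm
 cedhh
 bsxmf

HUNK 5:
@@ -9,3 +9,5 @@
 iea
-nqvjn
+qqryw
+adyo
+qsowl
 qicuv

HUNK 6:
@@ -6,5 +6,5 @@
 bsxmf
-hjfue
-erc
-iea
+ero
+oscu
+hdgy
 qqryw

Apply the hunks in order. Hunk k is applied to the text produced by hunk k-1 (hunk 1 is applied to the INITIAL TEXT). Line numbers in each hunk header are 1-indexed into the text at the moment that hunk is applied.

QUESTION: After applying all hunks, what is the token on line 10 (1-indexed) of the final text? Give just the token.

Hunk 1: at line 6 remove [yrd,difxk] add [wnif,erc,iea] -> 14 lines: jne ipc qkta xag okevv nrwas cedhh wnif erc iea nqvjn qicuv bscfz kkv
Hunk 2: at line 2 remove [xag,okevv,nrwas] add [yfbzl,zew] -> 13 lines: jne ipc qkta yfbzl zew cedhh wnif erc iea nqvjn qicuv bscfz kkv
Hunk 3: at line 5 remove [wnif] add [bsxmf,hjfue] -> 14 lines: jne ipc qkta yfbzl zew cedhh bsxmf hjfue erc iea nqvjn qicuv bscfz kkv
Hunk 4: at line 2 remove [yfbzl,zew] add [osgm] -> 13 lines: jne ipc qkta osgm cedhh bsxmf hjfue erc iea nqvjn qicuv bscfz kkv
Hunk 5: at line 9 remove [nqvjn] add [qqryw,adyo,qsowl] -> 15 lines: jne ipc qkta osgm cedhh bsxmf hjfue erc iea qqryw adyo qsowl qicuv bscfz kkv
Hunk 6: at line 6 remove [hjfue,erc,iea] add [ero,oscu,hdgy] -> 15 lines: jne ipc qkta osgm cedhh bsxmf ero oscu hdgy qqryw adyo qsowl qicuv bscfz kkv
Final line 10: qqryw

Answer: qqryw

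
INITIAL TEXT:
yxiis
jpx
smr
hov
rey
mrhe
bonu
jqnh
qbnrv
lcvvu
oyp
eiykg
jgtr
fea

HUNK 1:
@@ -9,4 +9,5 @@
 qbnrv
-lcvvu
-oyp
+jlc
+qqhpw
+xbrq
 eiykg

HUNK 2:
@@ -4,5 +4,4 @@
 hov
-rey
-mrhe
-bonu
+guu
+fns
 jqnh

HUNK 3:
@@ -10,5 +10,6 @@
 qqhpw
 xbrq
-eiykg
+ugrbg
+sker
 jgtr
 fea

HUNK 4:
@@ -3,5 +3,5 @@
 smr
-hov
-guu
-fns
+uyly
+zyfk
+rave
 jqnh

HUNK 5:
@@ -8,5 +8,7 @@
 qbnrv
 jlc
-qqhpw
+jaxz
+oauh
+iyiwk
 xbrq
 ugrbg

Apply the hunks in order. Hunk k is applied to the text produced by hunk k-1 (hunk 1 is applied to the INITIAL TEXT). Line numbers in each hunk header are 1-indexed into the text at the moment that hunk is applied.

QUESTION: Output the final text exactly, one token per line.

Hunk 1: at line 9 remove [lcvvu,oyp] add [jlc,qqhpw,xbrq] -> 15 lines: yxiis jpx smr hov rey mrhe bonu jqnh qbnrv jlc qqhpw xbrq eiykg jgtr fea
Hunk 2: at line 4 remove [rey,mrhe,bonu] add [guu,fns] -> 14 lines: yxiis jpx smr hov guu fns jqnh qbnrv jlc qqhpw xbrq eiykg jgtr fea
Hunk 3: at line 10 remove [eiykg] add [ugrbg,sker] -> 15 lines: yxiis jpx smr hov guu fns jqnh qbnrv jlc qqhpw xbrq ugrbg sker jgtr fea
Hunk 4: at line 3 remove [hov,guu,fns] add [uyly,zyfk,rave] -> 15 lines: yxiis jpx smr uyly zyfk rave jqnh qbnrv jlc qqhpw xbrq ugrbg sker jgtr fea
Hunk 5: at line 8 remove [qqhpw] add [jaxz,oauh,iyiwk] -> 17 lines: yxiis jpx smr uyly zyfk rave jqnh qbnrv jlc jaxz oauh iyiwk xbrq ugrbg sker jgtr fea

Answer: yxiis
jpx
smr
uyly
zyfk
rave
jqnh
qbnrv
jlc
jaxz
oauh
iyiwk
xbrq
ugrbg
sker
jgtr
fea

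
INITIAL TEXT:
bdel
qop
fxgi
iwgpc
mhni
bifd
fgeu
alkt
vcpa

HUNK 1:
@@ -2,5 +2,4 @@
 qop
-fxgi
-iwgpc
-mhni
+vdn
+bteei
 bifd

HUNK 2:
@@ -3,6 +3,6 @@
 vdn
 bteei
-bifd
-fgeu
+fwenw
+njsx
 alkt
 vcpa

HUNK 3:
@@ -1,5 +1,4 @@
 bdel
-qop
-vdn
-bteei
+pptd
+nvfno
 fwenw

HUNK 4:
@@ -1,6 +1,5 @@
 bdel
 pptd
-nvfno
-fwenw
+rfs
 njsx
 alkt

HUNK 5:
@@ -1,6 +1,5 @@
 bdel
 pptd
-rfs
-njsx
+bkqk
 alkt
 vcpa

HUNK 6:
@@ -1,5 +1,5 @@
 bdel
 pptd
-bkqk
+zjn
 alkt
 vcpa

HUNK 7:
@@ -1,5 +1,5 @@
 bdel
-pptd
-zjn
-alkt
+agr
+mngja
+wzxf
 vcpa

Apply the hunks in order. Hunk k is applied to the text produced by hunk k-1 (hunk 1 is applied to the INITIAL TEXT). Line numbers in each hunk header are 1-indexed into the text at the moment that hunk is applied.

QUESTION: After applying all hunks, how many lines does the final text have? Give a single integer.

Hunk 1: at line 2 remove [fxgi,iwgpc,mhni] add [vdn,bteei] -> 8 lines: bdel qop vdn bteei bifd fgeu alkt vcpa
Hunk 2: at line 3 remove [bifd,fgeu] add [fwenw,njsx] -> 8 lines: bdel qop vdn bteei fwenw njsx alkt vcpa
Hunk 3: at line 1 remove [qop,vdn,bteei] add [pptd,nvfno] -> 7 lines: bdel pptd nvfno fwenw njsx alkt vcpa
Hunk 4: at line 1 remove [nvfno,fwenw] add [rfs] -> 6 lines: bdel pptd rfs njsx alkt vcpa
Hunk 5: at line 1 remove [rfs,njsx] add [bkqk] -> 5 lines: bdel pptd bkqk alkt vcpa
Hunk 6: at line 1 remove [bkqk] add [zjn] -> 5 lines: bdel pptd zjn alkt vcpa
Hunk 7: at line 1 remove [pptd,zjn,alkt] add [agr,mngja,wzxf] -> 5 lines: bdel agr mngja wzxf vcpa
Final line count: 5

Answer: 5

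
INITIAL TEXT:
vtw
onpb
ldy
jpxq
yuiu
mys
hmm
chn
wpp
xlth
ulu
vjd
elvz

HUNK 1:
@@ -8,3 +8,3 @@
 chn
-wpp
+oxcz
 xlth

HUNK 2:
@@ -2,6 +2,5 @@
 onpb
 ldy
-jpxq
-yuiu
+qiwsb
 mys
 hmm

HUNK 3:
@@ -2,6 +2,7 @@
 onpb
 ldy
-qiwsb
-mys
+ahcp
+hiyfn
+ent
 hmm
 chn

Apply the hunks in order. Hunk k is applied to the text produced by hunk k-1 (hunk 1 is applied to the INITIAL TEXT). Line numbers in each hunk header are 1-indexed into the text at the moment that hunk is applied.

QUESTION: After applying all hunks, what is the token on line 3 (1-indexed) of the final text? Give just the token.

Answer: ldy

Derivation:
Hunk 1: at line 8 remove [wpp] add [oxcz] -> 13 lines: vtw onpb ldy jpxq yuiu mys hmm chn oxcz xlth ulu vjd elvz
Hunk 2: at line 2 remove [jpxq,yuiu] add [qiwsb] -> 12 lines: vtw onpb ldy qiwsb mys hmm chn oxcz xlth ulu vjd elvz
Hunk 3: at line 2 remove [qiwsb,mys] add [ahcp,hiyfn,ent] -> 13 lines: vtw onpb ldy ahcp hiyfn ent hmm chn oxcz xlth ulu vjd elvz
Final line 3: ldy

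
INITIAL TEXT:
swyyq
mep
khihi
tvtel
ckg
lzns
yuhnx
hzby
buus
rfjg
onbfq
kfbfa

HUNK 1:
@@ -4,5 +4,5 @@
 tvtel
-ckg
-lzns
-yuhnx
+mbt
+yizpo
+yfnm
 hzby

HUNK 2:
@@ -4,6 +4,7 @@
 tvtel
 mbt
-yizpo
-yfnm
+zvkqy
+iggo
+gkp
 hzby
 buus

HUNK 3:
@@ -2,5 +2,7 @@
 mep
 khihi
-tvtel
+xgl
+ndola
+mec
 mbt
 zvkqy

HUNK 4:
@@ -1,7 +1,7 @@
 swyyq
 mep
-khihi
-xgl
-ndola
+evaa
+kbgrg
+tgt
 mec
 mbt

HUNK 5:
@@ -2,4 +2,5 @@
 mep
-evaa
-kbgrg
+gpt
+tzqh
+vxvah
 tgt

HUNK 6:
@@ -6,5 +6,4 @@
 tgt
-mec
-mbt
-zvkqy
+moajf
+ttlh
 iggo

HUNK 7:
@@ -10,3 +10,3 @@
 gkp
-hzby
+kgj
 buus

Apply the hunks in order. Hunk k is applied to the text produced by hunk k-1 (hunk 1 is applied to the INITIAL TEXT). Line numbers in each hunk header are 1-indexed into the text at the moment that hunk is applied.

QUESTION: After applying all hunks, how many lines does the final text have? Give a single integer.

Hunk 1: at line 4 remove [ckg,lzns,yuhnx] add [mbt,yizpo,yfnm] -> 12 lines: swyyq mep khihi tvtel mbt yizpo yfnm hzby buus rfjg onbfq kfbfa
Hunk 2: at line 4 remove [yizpo,yfnm] add [zvkqy,iggo,gkp] -> 13 lines: swyyq mep khihi tvtel mbt zvkqy iggo gkp hzby buus rfjg onbfq kfbfa
Hunk 3: at line 2 remove [tvtel] add [xgl,ndola,mec] -> 15 lines: swyyq mep khihi xgl ndola mec mbt zvkqy iggo gkp hzby buus rfjg onbfq kfbfa
Hunk 4: at line 1 remove [khihi,xgl,ndola] add [evaa,kbgrg,tgt] -> 15 lines: swyyq mep evaa kbgrg tgt mec mbt zvkqy iggo gkp hzby buus rfjg onbfq kfbfa
Hunk 5: at line 2 remove [evaa,kbgrg] add [gpt,tzqh,vxvah] -> 16 lines: swyyq mep gpt tzqh vxvah tgt mec mbt zvkqy iggo gkp hzby buus rfjg onbfq kfbfa
Hunk 6: at line 6 remove [mec,mbt,zvkqy] add [moajf,ttlh] -> 15 lines: swyyq mep gpt tzqh vxvah tgt moajf ttlh iggo gkp hzby buus rfjg onbfq kfbfa
Hunk 7: at line 10 remove [hzby] add [kgj] -> 15 lines: swyyq mep gpt tzqh vxvah tgt moajf ttlh iggo gkp kgj buus rfjg onbfq kfbfa
Final line count: 15

Answer: 15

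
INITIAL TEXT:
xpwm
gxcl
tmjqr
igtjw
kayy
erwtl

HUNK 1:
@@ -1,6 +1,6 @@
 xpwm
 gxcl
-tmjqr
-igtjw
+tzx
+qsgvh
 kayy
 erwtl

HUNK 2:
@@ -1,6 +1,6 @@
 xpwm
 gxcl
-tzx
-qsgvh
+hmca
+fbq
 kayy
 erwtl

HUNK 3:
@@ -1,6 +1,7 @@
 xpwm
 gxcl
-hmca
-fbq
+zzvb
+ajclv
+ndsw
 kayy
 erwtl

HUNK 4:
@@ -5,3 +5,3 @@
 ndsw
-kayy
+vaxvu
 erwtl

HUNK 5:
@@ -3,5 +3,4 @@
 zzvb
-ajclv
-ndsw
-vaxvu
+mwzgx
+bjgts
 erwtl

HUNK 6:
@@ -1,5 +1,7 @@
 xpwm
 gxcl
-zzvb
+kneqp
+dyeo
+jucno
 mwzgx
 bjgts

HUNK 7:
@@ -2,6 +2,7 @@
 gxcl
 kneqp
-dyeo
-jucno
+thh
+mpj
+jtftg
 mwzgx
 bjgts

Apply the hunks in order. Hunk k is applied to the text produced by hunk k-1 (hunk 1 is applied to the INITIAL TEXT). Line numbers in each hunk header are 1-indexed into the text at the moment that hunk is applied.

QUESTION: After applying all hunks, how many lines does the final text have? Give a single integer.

Answer: 9

Derivation:
Hunk 1: at line 1 remove [tmjqr,igtjw] add [tzx,qsgvh] -> 6 lines: xpwm gxcl tzx qsgvh kayy erwtl
Hunk 2: at line 1 remove [tzx,qsgvh] add [hmca,fbq] -> 6 lines: xpwm gxcl hmca fbq kayy erwtl
Hunk 3: at line 1 remove [hmca,fbq] add [zzvb,ajclv,ndsw] -> 7 lines: xpwm gxcl zzvb ajclv ndsw kayy erwtl
Hunk 4: at line 5 remove [kayy] add [vaxvu] -> 7 lines: xpwm gxcl zzvb ajclv ndsw vaxvu erwtl
Hunk 5: at line 3 remove [ajclv,ndsw,vaxvu] add [mwzgx,bjgts] -> 6 lines: xpwm gxcl zzvb mwzgx bjgts erwtl
Hunk 6: at line 1 remove [zzvb] add [kneqp,dyeo,jucno] -> 8 lines: xpwm gxcl kneqp dyeo jucno mwzgx bjgts erwtl
Hunk 7: at line 2 remove [dyeo,jucno] add [thh,mpj,jtftg] -> 9 lines: xpwm gxcl kneqp thh mpj jtftg mwzgx bjgts erwtl
Final line count: 9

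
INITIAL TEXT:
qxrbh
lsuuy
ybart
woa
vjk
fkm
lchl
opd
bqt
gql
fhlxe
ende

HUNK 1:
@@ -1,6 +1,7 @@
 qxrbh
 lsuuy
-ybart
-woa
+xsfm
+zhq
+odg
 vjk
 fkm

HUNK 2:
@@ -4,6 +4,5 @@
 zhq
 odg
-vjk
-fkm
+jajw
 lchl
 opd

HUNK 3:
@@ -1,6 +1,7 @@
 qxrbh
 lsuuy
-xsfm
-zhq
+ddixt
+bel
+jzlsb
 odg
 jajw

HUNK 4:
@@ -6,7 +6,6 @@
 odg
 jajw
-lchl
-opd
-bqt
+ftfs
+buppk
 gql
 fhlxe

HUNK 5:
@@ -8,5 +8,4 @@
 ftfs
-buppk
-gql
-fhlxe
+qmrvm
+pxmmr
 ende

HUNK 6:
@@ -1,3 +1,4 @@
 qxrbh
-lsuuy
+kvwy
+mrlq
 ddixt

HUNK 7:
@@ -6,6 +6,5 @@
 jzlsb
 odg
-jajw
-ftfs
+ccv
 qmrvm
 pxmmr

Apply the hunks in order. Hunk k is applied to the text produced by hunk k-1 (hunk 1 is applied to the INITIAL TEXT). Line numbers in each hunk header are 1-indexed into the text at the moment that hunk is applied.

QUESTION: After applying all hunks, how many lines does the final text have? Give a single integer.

Hunk 1: at line 1 remove [ybart,woa] add [xsfm,zhq,odg] -> 13 lines: qxrbh lsuuy xsfm zhq odg vjk fkm lchl opd bqt gql fhlxe ende
Hunk 2: at line 4 remove [vjk,fkm] add [jajw] -> 12 lines: qxrbh lsuuy xsfm zhq odg jajw lchl opd bqt gql fhlxe ende
Hunk 3: at line 1 remove [xsfm,zhq] add [ddixt,bel,jzlsb] -> 13 lines: qxrbh lsuuy ddixt bel jzlsb odg jajw lchl opd bqt gql fhlxe ende
Hunk 4: at line 6 remove [lchl,opd,bqt] add [ftfs,buppk] -> 12 lines: qxrbh lsuuy ddixt bel jzlsb odg jajw ftfs buppk gql fhlxe ende
Hunk 5: at line 8 remove [buppk,gql,fhlxe] add [qmrvm,pxmmr] -> 11 lines: qxrbh lsuuy ddixt bel jzlsb odg jajw ftfs qmrvm pxmmr ende
Hunk 6: at line 1 remove [lsuuy] add [kvwy,mrlq] -> 12 lines: qxrbh kvwy mrlq ddixt bel jzlsb odg jajw ftfs qmrvm pxmmr ende
Hunk 7: at line 6 remove [jajw,ftfs] add [ccv] -> 11 lines: qxrbh kvwy mrlq ddixt bel jzlsb odg ccv qmrvm pxmmr ende
Final line count: 11

Answer: 11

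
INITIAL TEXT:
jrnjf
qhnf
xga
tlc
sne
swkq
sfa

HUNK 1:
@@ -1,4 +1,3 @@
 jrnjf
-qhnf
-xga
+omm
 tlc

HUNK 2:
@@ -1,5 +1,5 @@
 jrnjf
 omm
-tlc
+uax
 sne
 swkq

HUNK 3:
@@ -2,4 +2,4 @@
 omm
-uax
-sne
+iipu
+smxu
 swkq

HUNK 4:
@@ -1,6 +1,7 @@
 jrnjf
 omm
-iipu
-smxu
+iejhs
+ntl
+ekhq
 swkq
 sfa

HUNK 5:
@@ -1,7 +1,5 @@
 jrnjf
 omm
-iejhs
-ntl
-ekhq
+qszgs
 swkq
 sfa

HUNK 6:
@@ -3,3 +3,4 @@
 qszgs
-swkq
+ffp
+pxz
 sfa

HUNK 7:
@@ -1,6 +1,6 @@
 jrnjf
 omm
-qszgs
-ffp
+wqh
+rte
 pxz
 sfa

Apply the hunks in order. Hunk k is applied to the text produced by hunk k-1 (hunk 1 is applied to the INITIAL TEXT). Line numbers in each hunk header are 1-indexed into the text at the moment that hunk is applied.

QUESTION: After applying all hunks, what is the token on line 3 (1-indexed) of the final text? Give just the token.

Hunk 1: at line 1 remove [qhnf,xga] add [omm] -> 6 lines: jrnjf omm tlc sne swkq sfa
Hunk 2: at line 1 remove [tlc] add [uax] -> 6 lines: jrnjf omm uax sne swkq sfa
Hunk 3: at line 2 remove [uax,sne] add [iipu,smxu] -> 6 lines: jrnjf omm iipu smxu swkq sfa
Hunk 4: at line 1 remove [iipu,smxu] add [iejhs,ntl,ekhq] -> 7 lines: jrnjf omm iejhs ntl ekhq swkq sfa
Hunk 5: at line 1 remove [iejhs,ntl,ekhq] add [qszgs] -> 5 lines: jrnjf omm qszgs swkq sfa
Hunk 6: at line 3 remove [swkq] add [ffp,pxz] -> 6 lines: jrnjf omm qszgs ffp pxz sfa
Hunk 7: at line 1 remove [qszgs,ffp] add [wqh,rte] -> 6 lines: jrnjf omm wqh rte pxz sfa
Final line 3: wqh

Answer: wqh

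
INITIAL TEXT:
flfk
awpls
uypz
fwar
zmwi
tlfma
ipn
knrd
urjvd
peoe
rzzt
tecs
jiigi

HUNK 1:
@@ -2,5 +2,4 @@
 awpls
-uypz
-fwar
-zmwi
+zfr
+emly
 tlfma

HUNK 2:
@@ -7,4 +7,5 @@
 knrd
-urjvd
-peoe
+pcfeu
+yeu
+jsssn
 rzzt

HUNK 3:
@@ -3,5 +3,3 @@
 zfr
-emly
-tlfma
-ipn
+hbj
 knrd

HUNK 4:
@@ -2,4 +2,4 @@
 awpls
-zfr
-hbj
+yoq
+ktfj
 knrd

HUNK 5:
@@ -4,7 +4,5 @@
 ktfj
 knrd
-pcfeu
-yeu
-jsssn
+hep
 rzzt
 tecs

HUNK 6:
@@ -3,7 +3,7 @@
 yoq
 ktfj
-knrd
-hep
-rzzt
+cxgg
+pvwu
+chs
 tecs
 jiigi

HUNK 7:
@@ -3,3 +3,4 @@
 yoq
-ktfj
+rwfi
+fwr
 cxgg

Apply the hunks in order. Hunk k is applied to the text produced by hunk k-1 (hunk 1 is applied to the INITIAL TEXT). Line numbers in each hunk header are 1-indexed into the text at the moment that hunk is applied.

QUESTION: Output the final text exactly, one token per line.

Answer: flfk
awpls
yoq
rwfi
fwr
cxgg
pvwu
chs
tecs
jiigi

Derivation:
Hunk 1: at line 2 remove [uypz,fwar,zmwi] add [zfr,emly] -> 12 lines: flfk awpls zfr emly tlfma ipn knrd urjvd peoe rzzt tecs jiigi
Hunk 2: at line 7 remove [urjvd,peoe] add [pcfeu,yeu,jsssn] -> 13 lines: flfk awpls zfr emly tlfma ipn knrd pcfeu yeu jsssn rzzt tecs jiigi
Hunk 3: at line 3 remove [emly,tlfma,ipn] add [hbj] -> 11 lines: flfk awpls zfr hbj knrd pcfeu yeu jsssn rzzt tecs jiigi
Hunk 4: at line 2 remove [zfr,hbj] add [yoq,ktfj] -> 11 lines: flfk awpls yoq ktfj knrd pcfeu yeu jsssn rzzt tecs jiigi
Hunk 5: at line 4 remove [pcfeu,yeu,jsssn] add [hep] -> 9 lines: flfk awpls yoq ktfj knrd hep rzzt tecs jiigi
Hunk 6: at line 3 remove [knrd,hep,rzzt] add [cxgg,pvwu,chs] -> 9 lines: flfk awpls yoq ktfj cxgg pvwu chs tecs jiigi
Hunk 7: at line 3 remove [ktfj] add [rwfi,fwr] -> 10 lines: flfk awpls yoq rwfi fwr cxgg pvwu chs tecs jiigi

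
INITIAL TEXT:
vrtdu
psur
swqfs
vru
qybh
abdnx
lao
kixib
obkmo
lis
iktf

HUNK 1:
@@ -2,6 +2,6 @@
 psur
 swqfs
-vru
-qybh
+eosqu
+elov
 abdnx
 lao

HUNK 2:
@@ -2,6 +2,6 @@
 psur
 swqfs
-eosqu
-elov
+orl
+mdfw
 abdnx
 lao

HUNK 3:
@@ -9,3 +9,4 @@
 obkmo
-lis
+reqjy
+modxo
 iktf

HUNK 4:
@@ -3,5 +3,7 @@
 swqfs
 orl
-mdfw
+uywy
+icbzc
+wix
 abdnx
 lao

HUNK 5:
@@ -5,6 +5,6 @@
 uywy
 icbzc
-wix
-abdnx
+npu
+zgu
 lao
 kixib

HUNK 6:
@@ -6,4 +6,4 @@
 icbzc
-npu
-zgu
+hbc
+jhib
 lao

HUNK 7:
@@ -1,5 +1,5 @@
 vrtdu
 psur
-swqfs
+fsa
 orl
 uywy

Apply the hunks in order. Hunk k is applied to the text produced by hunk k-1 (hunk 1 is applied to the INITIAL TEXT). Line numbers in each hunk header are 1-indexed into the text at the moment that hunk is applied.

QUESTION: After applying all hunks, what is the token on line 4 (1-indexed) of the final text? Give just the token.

Answer: orl

Derivation:
Hunk 1: at line 2 remove [vru,qybh] add [eosqu,elov] -> 11 lines: vrtdu psur swqfs eosqu elov abdnx lao kixib obkmo lis iktf
Hunk 2: at line 2 remove [eosqu,elov] add [orl,mdfw] -> 11 lines: vrtdu psur swqfs orl mdfw abdnx lao kixib obkmo lis iktf
Hunk 3: at line 9 remove [lis] add [reqjy,modxo] -> 12 lines: vrtdu psur swqfs orl mdfw abdnx lao kixib obkmo reqjy modxo iktf
Hunk 4: at line 3 remove [mdfw] add [uywy,icbzc,wix] -> 14 lines: vrtdu psur swqfs orl uywy icbzc wix abdnx lao kixib obkmo reqjy modxo iktf
Hunk 5: at line 5 remove [wix,abdnx] add [npu,zgu] -> 14 lines: vrtdu psur swqfs orl uywy icbzc npu zgu lao kixib obkmo reqjy modxo iktf
Hunk 6: at line 6 remove [npu,zgu] add [hbc,jhib] -> 14 lines: vrtdu psur swqfs orl uywy icbzc hbc jhib lao kixib obkmo reqjy modxo iktf
Hunk 7: at line 1 remove [swqfs] add [fsa] -> 14 lines: vrtdu psur fsa orl uywy icbzc hbc jhib lao kixib obkmo reqjy modxo iktf
Final line 4: orl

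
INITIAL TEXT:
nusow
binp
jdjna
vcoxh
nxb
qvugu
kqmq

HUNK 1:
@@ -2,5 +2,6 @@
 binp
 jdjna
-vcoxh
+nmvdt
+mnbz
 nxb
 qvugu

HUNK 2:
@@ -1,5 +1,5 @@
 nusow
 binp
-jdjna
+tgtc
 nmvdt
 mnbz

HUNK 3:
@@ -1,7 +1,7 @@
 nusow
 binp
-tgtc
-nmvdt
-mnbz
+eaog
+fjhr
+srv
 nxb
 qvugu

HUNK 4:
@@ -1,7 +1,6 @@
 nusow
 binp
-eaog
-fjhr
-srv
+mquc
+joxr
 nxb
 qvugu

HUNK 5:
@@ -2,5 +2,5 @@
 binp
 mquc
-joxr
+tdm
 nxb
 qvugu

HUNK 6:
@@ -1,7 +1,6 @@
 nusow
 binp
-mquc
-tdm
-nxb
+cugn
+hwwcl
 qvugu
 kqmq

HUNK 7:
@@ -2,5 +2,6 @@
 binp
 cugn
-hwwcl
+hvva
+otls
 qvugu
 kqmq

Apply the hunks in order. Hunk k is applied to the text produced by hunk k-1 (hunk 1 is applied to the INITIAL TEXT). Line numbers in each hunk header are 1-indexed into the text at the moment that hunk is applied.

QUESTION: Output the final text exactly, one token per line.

Hunk 1: at line 2 remove [vcoxh] add [nmvdt,mnbz] -> 8 lines: nusow binp jdjna nmvdt mnbz nxb qvugu kqmq
Hunk 2: at line 1 remove [jdjna] add [tgtc] -> 8 lines: nusow binp tgtc nmvdt mnbz nxb qvugu kqmq
Hunk 3: at line 1 remove [tgtc,nmvdt,mnbz] add [eaog,fjhr,srv] -> 8 lines: nusow binp eaog fjhr srv nxb qvugu kqmq
Hunk 4: at line 1 remove [eaog,fjhr,srv] add [mquc,joxr] -> 7 lines: nusow binp mquc joxr nxb qvugu kqmq
Hunk 5: at line 2 remove [joxr] add [tdm] -> 7 lines: nusow binp mquc tdm nxb qvugu kqmq
Hunk 6: at line 1 remove [mquc,tdm,nxb] add [cugn,hwwcl] -> 6 lines: nusow binp cugn hwwcl qvugu kqmq
Hunk 7: at line 2 remove [hwwcl] add [hvva,otls] -> 7 lines: nusow binp cugn hvva otls qvugu kqmq

Answer: nusow
binp
cugn
hvva
otls
qvugu
kqmq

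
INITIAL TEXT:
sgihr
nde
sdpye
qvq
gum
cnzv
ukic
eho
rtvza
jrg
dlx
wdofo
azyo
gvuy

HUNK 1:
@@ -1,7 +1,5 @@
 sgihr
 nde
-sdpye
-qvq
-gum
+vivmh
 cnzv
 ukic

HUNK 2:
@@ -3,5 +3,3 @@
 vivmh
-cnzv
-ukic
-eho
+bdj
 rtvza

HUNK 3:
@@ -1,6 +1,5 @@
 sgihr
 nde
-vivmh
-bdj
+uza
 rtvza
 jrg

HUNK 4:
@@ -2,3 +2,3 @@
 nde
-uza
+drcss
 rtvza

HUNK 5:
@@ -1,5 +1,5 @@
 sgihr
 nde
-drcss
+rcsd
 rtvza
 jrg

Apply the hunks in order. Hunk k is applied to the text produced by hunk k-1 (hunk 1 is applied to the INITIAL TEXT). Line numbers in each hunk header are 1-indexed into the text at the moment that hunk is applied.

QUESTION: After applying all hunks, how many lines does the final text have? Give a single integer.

Answer: 9

Derivation:
Hunk 1: at line 1 remove [sdpye,qvq,gum] add [vivmh] -> 12 lines: sgihr nde vivmh cnzv ukic eho rtvza jrg dlx wdofo azyo gvuy
Hunk 2: at line 3 remove [cnzv,ukic,eho] add [bdj] -> 10 lines: sgihr nde vivmh bdj rtvza jrg dlx wdofo azyo gvuy
Hunk 3: at line 1 remove [vivmh,bdj] add [uza] -> 9 lines: sgihr nde uza rtvza jrg dlx wdofo azyo gvuy
Hunk 4: at line 2 remove [uza] add [drcss] -> 9 lines: sgihr nde drcss rtvza jrg dlx wdofo azyo gvuy
Hunk 5: at line 1 remove [drcss] add [rcsd] -> 9 lines: sgihr nde rcsd rtvza jrg dlx wdofo azyo gvuy
Final line count: 9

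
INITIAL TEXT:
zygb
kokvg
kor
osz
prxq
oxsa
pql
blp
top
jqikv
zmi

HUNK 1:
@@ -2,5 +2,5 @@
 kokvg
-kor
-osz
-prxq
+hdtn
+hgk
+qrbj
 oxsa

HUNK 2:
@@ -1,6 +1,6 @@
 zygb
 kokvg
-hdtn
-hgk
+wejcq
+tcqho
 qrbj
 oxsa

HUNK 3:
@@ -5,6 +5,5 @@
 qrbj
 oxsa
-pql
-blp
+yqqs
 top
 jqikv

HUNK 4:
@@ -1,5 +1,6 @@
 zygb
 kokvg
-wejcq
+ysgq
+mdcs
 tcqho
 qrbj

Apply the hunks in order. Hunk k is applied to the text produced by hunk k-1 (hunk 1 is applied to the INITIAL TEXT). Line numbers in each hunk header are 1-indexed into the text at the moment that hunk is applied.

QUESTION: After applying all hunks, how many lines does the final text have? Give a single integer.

Answer: 11

Derivation:
Hunk 1: at line 2 remove [kor,osz,prxq] add [hdtn,hgk,qrbj] -> 11 lines: zygb kokvg hdtn hgk qrbj oxsa pql blp top jqikv zmi
Hunk 2: at line 1 remove [hdtn,hgk] add [wejcq,tcqho] -> 11 lines: zygb kokvg wejcq tcqho qrbj oxsa pql blp top jqikv zmi
Hunk 3: at line 5 remove [pql,blp] add [yqqs] -> 10 lines: zygb kokvg wejcq tcqho qrbj oxsa yqqs top jqikv zmi
Hunk 4: at line 1 remove [wejcq] add [ysgq,mdcs] -> 11 lines: zygb kokvg ysgq mdcs tcqho qrbj oxsa yqqs top jqikv zmi
Final line count: 11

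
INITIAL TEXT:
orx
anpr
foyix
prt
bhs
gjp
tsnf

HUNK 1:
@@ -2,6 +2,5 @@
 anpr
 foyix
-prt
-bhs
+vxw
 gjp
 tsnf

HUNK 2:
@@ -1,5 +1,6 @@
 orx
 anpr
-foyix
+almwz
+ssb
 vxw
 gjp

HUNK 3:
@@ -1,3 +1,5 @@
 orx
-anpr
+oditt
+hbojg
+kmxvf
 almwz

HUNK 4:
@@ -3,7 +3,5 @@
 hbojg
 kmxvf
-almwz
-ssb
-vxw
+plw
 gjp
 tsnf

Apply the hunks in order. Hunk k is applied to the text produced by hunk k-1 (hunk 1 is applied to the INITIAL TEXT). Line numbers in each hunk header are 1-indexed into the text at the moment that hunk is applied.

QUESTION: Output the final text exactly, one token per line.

Answer: orx
oditt
hbojg
kmxvf
plw
gjp
tsnf

Derivation:
Hunk 1: at line 2 remove [prt,bhs] add [vxw] -> 6 lines: orx anpr foyix vxw gjp tsnf
Hunk 2: at line 1 remove [foyix] add [almwz,ssb] -> 7 lines: orx anpr almwz ssb vxw gjp tsnf
Hunk 3: at line 1 remove [anpr] add [oditt,hbojg,kmxvf] -> 9 lines: orx oditt hbojg kmxvf almwz ssb vxw gjp tsnf
Hunk 4: at line 3 remove [almwz,ssb,vxw] add [plw] -> 7 lines: orx oditt hbojg kmxvf plw gjp tsnf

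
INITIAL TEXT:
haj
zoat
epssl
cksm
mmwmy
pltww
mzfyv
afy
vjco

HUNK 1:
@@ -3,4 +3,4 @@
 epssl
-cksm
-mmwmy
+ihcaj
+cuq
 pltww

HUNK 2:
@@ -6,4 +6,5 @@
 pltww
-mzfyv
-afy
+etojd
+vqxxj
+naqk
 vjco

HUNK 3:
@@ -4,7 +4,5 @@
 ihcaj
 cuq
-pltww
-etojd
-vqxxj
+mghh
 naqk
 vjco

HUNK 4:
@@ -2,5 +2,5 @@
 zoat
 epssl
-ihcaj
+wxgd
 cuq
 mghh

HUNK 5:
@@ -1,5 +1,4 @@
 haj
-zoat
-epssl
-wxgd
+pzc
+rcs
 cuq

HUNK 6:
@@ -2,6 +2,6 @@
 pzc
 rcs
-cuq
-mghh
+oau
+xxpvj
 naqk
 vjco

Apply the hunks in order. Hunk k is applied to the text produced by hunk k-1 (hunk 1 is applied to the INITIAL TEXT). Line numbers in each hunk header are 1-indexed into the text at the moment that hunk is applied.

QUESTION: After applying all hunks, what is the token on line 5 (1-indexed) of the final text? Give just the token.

Answer: xxpvj

Derivation:
Hunk 1: at line 3 remove [cksm,mmwmy] add [ihcaj,cuq] -> 9 lines: haj zoat epssl ihcaj cuq pltww mzfyv afy vjco
Hunk 2: at line 6 remove [mzfyv,afy] add [etojd,vqxxj,naqk] -> 10 lines: haj zoat epssl ihcaj cuq pltww etojd vqxxj naqk vjco
Hunk 3: at line 4 remove [pltww,etojd,vqxxj] add [mghh] -> 8 lines: haj zoat epssl ihcaj cuq mghh naqk vjco
Hunk 4: at line 2 remove [ihcaj] add [wxgd] -> 8 lines: haj zoat epssl wxgd cuq mghh naqk vjco
Hunk 5: at line 1 remove [zoat,epssl,wxgd] add [pzc,rcs] -> 7 lines: haj pzc rcs cuq mghh naqk vjco
Hunk 6: at line 2 remove [cuq,mghh] add [oau,xxpvj] -> 7 lines: haj pzc rcs oau xxpvj naqk vjco
Final line 5: xxpvj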